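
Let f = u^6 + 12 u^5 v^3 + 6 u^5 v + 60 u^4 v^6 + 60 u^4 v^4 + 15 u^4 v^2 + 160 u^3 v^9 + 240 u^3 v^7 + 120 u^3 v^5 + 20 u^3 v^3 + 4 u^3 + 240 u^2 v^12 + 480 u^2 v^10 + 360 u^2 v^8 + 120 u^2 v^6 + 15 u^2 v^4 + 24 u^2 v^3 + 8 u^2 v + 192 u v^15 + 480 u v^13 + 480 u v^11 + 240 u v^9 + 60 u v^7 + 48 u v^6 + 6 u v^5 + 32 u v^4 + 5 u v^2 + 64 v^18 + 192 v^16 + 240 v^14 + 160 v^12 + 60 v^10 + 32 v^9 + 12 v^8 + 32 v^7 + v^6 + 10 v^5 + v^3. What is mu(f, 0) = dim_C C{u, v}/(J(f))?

7

The Hessian of f at 0 has rank 0. Corank 2; j^3 = (u + v)*(2*u + v)^2 has shape L^2 M (L != M), so D-series; mu = 7 gives D_7.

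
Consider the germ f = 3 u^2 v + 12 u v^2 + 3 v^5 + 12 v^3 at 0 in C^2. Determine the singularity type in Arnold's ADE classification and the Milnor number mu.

Type D_{6}, Milnor number mu = 6.

The Hessian of f at 0 has rank 0. Corank 2; j^3 = 3*v*(u + 2*v)^2 has shape L^2 M (L != M), so D-series; mu = 6 gives D_6.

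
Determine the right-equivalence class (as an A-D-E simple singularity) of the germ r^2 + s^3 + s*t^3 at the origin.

The Hessian of f at 0 is [[0, 0, 0], [0, 0, 0], [0, 0, 2]] with rank 1, so corank 2. A Groebner basis of the Jacobian ideal J(f) in C{s,t,r} is {s^3, s*t^2, 3*s^2 + t^3, r}; counting standard monomials gives mu = 7. Corank 2; j^3 = s^3 is a perfect cube, so E-series; the 4-jet and mu = 7 give E_7.

E7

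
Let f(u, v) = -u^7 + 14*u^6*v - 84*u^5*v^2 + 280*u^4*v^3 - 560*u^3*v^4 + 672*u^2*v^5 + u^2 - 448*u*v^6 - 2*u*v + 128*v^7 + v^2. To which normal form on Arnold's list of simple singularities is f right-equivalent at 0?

A6

The Hessian of f at 0 is [[2, -2], [-2, 2]] with rank 1, so corank 1. A Groebner basis of the Jacobian ideal J(f) in C{u,v} is {v^6, u - v}; counting standard monomials gives mu = 6. Corank 1: A-series; mu = 6 gives A_6.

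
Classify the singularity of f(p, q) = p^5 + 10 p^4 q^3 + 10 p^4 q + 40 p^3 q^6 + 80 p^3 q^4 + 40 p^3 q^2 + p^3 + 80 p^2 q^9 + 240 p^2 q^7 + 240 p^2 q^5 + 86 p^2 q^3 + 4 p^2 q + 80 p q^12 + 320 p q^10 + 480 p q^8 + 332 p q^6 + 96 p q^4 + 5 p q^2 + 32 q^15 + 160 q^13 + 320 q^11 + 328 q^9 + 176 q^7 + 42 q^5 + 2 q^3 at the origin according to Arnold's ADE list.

D6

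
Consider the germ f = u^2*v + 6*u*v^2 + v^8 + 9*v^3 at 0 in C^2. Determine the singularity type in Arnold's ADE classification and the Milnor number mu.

Type D9, Milnor number mu = 9.

The Hessian of f at 0 has rank 0. Corank 2; j^3 = v*(u + 3*v)^2 has shape L^2 M (L != M), so D-series; mu = 9 gives D_9.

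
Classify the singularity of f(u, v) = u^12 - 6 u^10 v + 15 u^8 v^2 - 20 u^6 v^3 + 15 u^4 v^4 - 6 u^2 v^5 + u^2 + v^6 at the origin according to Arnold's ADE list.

A_5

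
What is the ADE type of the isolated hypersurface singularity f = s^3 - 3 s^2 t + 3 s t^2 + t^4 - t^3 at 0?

E_6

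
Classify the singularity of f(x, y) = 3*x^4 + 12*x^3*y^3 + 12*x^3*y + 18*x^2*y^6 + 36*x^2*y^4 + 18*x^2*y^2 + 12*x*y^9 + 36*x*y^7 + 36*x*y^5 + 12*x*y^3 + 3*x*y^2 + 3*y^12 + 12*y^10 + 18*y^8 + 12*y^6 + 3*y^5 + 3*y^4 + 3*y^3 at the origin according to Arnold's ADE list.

D_{5}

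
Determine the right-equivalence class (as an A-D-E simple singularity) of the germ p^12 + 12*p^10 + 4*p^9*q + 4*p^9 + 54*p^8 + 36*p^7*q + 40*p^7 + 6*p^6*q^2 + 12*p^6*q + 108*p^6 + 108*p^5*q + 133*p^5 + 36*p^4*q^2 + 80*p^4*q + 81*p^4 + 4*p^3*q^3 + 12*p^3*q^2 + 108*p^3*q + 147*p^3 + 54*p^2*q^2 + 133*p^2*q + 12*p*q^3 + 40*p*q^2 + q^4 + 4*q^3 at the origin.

The Hessian of f at 0 has rank 0. Corank 2; j^3 = (3*p + q)*(7*p + 2*q)^2 has shape L^2 M (L != M), so D-series; mu = 5 gives D_5.

D_{5}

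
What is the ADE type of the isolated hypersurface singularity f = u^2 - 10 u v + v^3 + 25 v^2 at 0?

A2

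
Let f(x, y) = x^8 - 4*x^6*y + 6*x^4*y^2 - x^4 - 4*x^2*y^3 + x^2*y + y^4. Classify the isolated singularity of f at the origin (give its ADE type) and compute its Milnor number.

The Hessian of f at 0 is [[0, 0], [0, 0]] with rank 0, so corank 2. A Groebner basis of the Jacobian ideal J(f) in C{x,y} is {x^3, x^2/4 + y^3, x*y}; counting standard monomials gives mu = 5. Corank 2; j^3 = x^2*y has shape L^2 M (L != M), so D-series; mu = 5 gives D_5.

Type D_5, Milnor number mu = 5.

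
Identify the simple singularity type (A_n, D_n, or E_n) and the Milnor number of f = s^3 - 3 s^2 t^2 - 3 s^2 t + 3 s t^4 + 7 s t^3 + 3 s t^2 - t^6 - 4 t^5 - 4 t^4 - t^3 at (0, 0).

The Hessian of f at 0 has rank 0. Corank 2; j^3 = (s - t)^3 is a perfect cube, so E-series; the 4-jet and mu = 7 give E_7.

Type E7, Milnor number mu = 7.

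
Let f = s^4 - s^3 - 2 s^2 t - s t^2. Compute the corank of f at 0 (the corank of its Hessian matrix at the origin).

2

The Hessian at 0 is [[0, 0], [0, 0]] of rank 0; hence corank 2.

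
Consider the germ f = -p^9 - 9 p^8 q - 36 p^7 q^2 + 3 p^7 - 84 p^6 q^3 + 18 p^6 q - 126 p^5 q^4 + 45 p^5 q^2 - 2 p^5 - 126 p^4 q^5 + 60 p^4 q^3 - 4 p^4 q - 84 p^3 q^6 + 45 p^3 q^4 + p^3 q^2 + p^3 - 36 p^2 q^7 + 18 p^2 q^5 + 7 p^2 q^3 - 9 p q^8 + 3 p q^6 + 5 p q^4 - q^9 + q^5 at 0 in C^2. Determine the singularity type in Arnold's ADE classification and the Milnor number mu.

Type E8, Milnor number mu = 8.

The Hessian of f at 0 has rank 0. Corank 2; j^3 = p^3 is a perfect cube, so E-series; the 5-jet and mu = 8 give E_8.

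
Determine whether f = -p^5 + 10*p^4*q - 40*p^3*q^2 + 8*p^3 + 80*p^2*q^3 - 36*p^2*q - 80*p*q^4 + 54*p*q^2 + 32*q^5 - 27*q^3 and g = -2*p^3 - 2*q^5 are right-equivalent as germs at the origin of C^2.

The Hessian of f at 0 has rank 0. Corank 2; j^3 = (2*p - 3*q)^3 is a perfect cube, so E-series; the 5-jet and mu = 8 give E_8. The Hessian of g at 0 has rank 0. Corank 2; j^3 = -2*p^3 is a perfect cube, so E-series; the 5-jet and mu = 8 give E_8. Both have type E_8, hence right-equivalent.

Yes.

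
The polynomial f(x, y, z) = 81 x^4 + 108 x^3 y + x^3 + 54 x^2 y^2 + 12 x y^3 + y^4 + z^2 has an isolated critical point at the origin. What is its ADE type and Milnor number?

Type E_6, Milnor number mu = 6.

The Hessian of f at 0 has rank 1. Corank 2; j^3 = x^3 is a perfect cube, so E-series; the 4-jet and mu = 6 give E_6.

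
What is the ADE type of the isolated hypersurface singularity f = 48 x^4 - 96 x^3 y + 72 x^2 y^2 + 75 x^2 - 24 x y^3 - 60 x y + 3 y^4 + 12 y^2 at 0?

The Hessian of f at 0 is [[150, -60], [-60, 24]] with rank 1, so corank 1. A Groebner basis of the Jacobian ideal J(f) in C{x,y} is {y^3, x - 2*y/5}; counting standard monomials gives mu = 3. Corank 1: A-series; mu = 3 gives A_3.

A3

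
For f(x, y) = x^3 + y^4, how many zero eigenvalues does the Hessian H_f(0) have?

2

Hessian at 0 has rank 0.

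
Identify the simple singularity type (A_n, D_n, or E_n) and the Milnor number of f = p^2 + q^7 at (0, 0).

The Hessian of f at 0 is [[2, 0], [0, 0]] with rank 1, so corank 1. A Groebner basis of the Jacobian ideal J(f) in C{p,q} is {q^6, p}; counting standard monomials gives mu = 6. Corank 1: A-series; mu = 6 gives A_6.

Type A_{6}, Milnor number mu = 6.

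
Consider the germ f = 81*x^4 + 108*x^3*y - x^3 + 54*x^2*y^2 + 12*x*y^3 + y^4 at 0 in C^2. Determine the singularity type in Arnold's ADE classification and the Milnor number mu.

Type E6, Milnor number mu = 6.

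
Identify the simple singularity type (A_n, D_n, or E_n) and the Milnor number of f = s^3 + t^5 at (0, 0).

The Hessian of f at 0 has rank 0. Corank 2; j^3 = s^3 is a perfect cube, so E-series; the 5-jet and mu = 8 give E_8.

Type E_{8}, Milnor number mu = 8.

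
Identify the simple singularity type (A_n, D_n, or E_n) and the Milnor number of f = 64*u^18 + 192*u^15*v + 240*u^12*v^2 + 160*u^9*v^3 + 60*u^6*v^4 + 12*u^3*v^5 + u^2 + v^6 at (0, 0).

The Hessian of f at 0 has rank 1. Corank 1: A-series; mu = 5 gives A_5.

Type A_{5}, Milnor number mu = 5.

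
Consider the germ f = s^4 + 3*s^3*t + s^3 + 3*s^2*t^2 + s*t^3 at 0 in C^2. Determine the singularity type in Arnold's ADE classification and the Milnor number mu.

The Hessian of f at 0 has rank 0. Corank 2; j^3 = s^3 is a perfect cube, so E-series; the 4-jet and mu = 7 give E_7.

Type E_{7}, Milnor number mu = 7.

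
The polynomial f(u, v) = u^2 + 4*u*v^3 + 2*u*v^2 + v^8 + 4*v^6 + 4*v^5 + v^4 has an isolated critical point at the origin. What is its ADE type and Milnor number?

Type A_{7}, Milnor number mu = 7.

The Hessian of f at 0 has rank 1. Corank 1: A-series; mu = 7 gives A_7.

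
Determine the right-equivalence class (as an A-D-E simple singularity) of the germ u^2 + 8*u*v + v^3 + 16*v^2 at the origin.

The Hessian of f at 0 has rank 1. Corank 1: A-series; mu = 2 gives A_2.

A2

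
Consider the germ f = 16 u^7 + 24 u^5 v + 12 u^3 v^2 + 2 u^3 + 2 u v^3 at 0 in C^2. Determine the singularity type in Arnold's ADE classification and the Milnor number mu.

Type E_7, Milnor number mu = 7.

The Hessian of f at 0 has rank 0. Corank 2; j^3 = 2*u^3 is a perfect cube, so E-series; the 4-jet and mu = 7 give E_7.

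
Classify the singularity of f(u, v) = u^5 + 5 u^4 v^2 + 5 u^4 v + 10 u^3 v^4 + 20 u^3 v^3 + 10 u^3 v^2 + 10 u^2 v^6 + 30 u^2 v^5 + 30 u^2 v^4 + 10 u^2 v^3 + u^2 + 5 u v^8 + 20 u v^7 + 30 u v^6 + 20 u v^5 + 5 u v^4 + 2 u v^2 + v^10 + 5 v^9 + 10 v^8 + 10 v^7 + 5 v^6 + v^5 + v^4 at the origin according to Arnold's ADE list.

A4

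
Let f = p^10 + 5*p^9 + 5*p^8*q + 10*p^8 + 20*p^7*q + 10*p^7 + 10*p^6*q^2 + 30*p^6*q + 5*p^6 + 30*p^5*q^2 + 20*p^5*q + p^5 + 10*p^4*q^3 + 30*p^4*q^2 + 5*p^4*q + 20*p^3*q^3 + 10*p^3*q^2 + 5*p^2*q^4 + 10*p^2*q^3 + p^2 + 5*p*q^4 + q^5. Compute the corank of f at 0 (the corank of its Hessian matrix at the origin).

Hessian at 0 has rank 1.

1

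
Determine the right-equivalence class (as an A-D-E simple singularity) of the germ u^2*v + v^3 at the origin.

D_{4}

The Hessian of f at 0 is [[0, 0], [0, 0]] with rank 0, so corank 2. A Groebner basis of the Jacobian ideal J(f) in C{u,v} is {v^3, u^2 + 3*v^2, u*v}; counting standard monomials gives mu = 4. Corank 2; j^3 = v*(u^2 + v^2) splits into three distinct lines over C (the quadratic factor has nonzero discriminant), so D_4.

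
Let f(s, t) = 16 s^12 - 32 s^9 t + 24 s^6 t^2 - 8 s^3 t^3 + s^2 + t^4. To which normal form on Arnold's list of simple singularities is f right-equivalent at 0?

The Hessian of f at 0 is [[2, 0], [0, 0]] with rank 1, so corank 1. A Groebner basis of the Jacobian ideal J(f) in C{s,t} is {t^3, s}; counting standard monomials gives mu = 3. Corank 1: A-series; mu = 3 gives A_3.

A_3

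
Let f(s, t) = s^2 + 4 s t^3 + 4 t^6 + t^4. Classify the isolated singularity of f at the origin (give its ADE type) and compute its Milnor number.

Type A_{3}, Milnor number mu = 3.

The Hessian of f at 0 has rank 1. Corank 1: A-series; mu = 3 gives A_3.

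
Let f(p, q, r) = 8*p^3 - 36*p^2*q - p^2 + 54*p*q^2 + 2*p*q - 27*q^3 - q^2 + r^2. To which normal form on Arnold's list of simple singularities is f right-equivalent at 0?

A_2

The Hessian of f at 0 has rank 2. Corank 1: A-series; mu = 2 gives A_2.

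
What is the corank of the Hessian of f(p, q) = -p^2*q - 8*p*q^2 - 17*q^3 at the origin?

2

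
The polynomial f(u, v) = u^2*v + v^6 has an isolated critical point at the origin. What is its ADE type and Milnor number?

Type D_7, Milnor number mu = 7.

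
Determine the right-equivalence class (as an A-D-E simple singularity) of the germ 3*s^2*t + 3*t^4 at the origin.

The Hessian of f at 0 has rank 0. Corank 2; j^3 = 3*s^2*t has shape L^2 M (L != M), so D-series; mu = 5 gives D_5.

D_{5}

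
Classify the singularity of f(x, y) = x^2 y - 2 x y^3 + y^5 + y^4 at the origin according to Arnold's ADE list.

The Hessian of f at 0 has rank 0. Corank 2; j^3 = x^2*y has shape L^2 M (L != M), so D-series; mu = 5 gives D_5.

D_{5}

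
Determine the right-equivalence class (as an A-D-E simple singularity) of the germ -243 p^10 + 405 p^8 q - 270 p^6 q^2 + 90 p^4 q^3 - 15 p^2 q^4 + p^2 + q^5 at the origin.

The Hessian of f at 0 has rank 1. Corank 1: A-series; mu = 4 gives A_4.

A4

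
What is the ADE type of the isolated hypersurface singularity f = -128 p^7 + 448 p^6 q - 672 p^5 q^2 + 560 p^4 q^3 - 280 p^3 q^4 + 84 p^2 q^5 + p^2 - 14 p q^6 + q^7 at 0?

A_6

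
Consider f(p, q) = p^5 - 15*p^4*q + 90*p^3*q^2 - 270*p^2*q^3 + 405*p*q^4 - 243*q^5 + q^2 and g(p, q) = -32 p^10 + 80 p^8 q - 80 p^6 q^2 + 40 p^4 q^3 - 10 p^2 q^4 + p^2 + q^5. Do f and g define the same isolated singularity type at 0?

The Hessian of f at 0 has rank 1. Corank 1: A-series; mu = 4 gives A_4. The Hessian of g at 0 has rank 1. Corank 1: A-series; mu = 4 gives A_4. Both have type A_4, hence right-equivalent.

Yes.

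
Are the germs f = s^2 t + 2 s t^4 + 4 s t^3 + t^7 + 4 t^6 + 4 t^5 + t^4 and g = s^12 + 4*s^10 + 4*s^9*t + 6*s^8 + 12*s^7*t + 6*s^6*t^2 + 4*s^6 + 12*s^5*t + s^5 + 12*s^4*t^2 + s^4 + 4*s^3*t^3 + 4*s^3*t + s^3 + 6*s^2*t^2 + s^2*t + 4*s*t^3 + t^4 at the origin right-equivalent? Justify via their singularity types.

Yes.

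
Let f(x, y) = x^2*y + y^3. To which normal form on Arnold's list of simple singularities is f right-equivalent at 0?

The Hessian of f at 0 has rank 0. Corank 2; j^3 = y*(x^2 + y^2) splits into three distinct lines over C (the quadratic factor has nonzero discriminant), so D_4.

D4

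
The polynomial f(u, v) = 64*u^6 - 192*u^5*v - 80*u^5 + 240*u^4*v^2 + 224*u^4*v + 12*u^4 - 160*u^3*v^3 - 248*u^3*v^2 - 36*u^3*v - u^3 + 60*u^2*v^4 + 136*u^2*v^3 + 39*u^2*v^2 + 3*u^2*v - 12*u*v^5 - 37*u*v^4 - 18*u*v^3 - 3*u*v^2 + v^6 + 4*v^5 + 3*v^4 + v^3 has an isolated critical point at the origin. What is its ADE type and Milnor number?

Type E_{8}, Milnor number mu = 8.

The Hessian of f at 0 has rank 0. Corank 2; j^3 = -(u - v)^3 is a perfect cube, so E-series; the 5-jet and mu = 8 give E_8.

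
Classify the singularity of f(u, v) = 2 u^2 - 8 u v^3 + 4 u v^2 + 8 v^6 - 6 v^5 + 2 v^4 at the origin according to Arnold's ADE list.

A_{4}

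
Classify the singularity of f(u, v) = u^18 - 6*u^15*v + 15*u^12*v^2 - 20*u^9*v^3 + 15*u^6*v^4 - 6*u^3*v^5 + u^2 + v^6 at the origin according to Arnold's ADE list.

A5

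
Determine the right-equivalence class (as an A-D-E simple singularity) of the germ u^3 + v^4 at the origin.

The Hessian of f at 0 has rank 0. Corank 2; j^3 = u^3 is a perfect cube, so E-series; the 4-jet and mu = 6 give E_6.

E6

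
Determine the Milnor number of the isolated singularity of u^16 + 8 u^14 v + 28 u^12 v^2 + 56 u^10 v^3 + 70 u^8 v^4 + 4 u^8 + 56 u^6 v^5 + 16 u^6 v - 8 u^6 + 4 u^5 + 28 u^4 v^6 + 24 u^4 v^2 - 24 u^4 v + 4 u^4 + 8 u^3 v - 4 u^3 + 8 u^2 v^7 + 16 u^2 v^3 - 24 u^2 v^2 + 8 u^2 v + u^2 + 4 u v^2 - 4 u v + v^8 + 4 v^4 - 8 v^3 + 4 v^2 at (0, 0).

7

The Hessian of f at 0 has rank 1. Corank 1: A-series; mu = 7 gives A_7.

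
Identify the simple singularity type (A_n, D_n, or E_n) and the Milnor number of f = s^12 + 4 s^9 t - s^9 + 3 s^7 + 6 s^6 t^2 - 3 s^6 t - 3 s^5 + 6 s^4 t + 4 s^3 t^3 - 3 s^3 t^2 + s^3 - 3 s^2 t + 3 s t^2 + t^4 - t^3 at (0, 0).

The Hessian of f at 0 is [[0, 0], [0, 0]] with rank 0, so corank 2. A Groebner basis of the Jacobian ideal J(f) in C{s,t} is {t^3, s^2 - 2*s*t + t^2}; counting standard monomials gives mu = 6. Corank 2; j^3 = (s - t)^3 is a perfect cube, so E-series; the 4-jet and mu = 6 give E_6.

Type E_6, Milnor number mu = 6.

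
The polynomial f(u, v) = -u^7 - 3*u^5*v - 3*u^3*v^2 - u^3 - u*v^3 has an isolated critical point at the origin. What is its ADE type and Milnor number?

Type E_{7}, Milnor number mu = 7.

The Hessian of f at 0 is [[0, 0], [0, 0]] with rank 0, so corank 2. A Groebner basis of the Jacobian ideal J(f) in C{u,v} is {u^3, u*v^2, 3*u^2 + v^3}; counting standard monomials gives mu = 7. Corank 2; j^3 = -u^3 is a perfect cube, so E-series; the 4-jet and mu = 7 give E_7.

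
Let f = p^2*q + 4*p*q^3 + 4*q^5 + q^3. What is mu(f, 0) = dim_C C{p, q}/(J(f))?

4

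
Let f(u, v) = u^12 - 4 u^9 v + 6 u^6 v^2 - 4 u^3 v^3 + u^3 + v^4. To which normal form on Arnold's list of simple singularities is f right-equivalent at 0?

E_6

The Hessian of f at 0 has rank 0. Corank 2; j^3 = u^3 is a perfect cube, so E-series; the 4-jet and mu = 6 give E_6.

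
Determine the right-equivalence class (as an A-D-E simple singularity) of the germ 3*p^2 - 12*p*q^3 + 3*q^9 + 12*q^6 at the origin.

A8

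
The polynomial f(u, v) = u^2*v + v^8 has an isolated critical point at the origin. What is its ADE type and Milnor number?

The Hessian of f at 0 has rank 0. Corank 2; j^3 = u^2*v has shape L^2 M (L != M), so D-series; mu = 9 gives D_9.

Type D_9, Milnor number mu = 9.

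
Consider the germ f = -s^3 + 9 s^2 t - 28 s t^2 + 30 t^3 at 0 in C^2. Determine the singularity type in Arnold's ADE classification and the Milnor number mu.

The Hessian of f at 0 has rank 0. Corank 2; j^3 = -(s - 3*t)*(s^2 - 6*s*t + 10*t^2) splits into three distinct lines over C (the quadratic factor has nonzero discriminant), so D_4.

Type D_{4}, Milnor number mu = 4.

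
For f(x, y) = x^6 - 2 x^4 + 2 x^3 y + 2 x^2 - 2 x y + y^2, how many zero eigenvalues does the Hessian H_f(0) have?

0

The Hessian at 0 is [[4, -2], [-2, 2]] of rank 2; hence corank 0.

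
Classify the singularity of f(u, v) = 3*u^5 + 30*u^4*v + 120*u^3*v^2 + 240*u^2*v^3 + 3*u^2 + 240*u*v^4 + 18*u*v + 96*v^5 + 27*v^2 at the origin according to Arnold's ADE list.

A_{4}

The Hessian of f at 0 is [[6, 18], [18, 54]] with rank 1, so corank 1. A Groebner basis of the Jacobian ideal J(f) in C{u,v} is {v^4, u + 3*v}; counting standard monomials gives mu = 4. Corank 1: A-series; mu = 4 gives A_4.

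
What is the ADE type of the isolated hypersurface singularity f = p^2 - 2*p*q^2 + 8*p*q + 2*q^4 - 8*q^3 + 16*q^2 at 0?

The Hessian of f at 0 has rank 1. Corank 1: A-series; mu = 3 gives A_3.

A_3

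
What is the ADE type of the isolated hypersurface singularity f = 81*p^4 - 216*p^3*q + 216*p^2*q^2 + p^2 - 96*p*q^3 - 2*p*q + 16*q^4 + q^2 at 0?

A_{3}

The Hessian of f at 0 has rank 1. Corank 1: A-series; mu = 3 gives A_3.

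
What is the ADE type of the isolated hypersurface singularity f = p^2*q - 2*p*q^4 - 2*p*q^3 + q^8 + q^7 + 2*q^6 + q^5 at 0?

The Hessian of f at 0 has rank 0. Corank 2; j^3 = p^2*q has shape L^2 M (L != M), so D-series; mu = 9 gives D_9.

D_9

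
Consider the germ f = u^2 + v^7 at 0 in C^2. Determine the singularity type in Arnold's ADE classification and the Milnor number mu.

The Hessian of f at 0 has rank 1. Corank 1: A-series; mu = 6 gives A_6.

Type A6, Milnor number mu = 6.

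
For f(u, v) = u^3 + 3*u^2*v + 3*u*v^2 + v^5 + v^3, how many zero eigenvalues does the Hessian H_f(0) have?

2

Hessian at 0 has rank 0.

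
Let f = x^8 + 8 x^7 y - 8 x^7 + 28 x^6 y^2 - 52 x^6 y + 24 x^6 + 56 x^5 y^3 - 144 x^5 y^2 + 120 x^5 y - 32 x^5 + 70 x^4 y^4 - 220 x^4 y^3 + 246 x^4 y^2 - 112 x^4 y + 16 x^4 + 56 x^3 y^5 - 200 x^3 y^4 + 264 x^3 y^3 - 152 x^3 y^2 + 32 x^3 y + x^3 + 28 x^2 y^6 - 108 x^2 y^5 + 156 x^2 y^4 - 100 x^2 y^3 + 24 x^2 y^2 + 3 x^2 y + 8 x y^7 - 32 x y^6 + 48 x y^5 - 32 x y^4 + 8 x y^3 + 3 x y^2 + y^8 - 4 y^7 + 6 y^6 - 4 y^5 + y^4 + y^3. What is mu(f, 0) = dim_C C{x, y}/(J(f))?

The Hessian of f at 0 has rank 0. Corank 2; j^3 = (x + y)^3 is a perfect cube, so E-series; the 4-jet and mu = 6 give E_6.

6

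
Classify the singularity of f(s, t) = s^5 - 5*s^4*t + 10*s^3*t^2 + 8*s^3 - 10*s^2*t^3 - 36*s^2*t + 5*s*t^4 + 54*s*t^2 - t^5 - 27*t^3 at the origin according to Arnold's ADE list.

E_{8}

The Hessian of f at 0 has rank 0. Corank 2; j^3 = (2*s - 3*t)^3 is a perfect cube, so E-series; the 5-jet and mu = 8 give E_8.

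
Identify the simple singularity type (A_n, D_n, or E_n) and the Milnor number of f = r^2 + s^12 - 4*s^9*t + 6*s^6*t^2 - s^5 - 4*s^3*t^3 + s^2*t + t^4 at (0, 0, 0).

Type D5, Milnor number mu = 5.

The Hessian of f at 0 has rank 1. Corank 2; j^3 = s^2*t has shape L^2 M (L != M), so D-series; mu = 5 gives D_5.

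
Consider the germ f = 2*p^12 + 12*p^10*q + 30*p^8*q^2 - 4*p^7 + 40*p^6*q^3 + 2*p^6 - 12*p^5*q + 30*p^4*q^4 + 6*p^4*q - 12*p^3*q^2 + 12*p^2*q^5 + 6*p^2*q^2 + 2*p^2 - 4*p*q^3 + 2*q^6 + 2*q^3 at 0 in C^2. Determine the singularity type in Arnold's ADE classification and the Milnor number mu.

Type A_2, Milnor number mu = 2.

The Hessian of f at 0 has rank 1. Corank 1: A-series; mu = 2 gives A_2.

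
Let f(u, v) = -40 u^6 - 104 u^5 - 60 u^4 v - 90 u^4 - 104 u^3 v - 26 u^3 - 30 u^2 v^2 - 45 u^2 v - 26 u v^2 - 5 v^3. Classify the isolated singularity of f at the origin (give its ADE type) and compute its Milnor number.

Type D_{4}, Milnor number mu = 4.

The Hessian of f at 0 is [[0, 0], [0, 0]] with rank 0, so corank 2. A Groebner basis of the Jacobian ideal J(f) in C{u,v} is {v^3, u^2 + v^2/3, u*v}; counting standard monomials gives mu = 4. Corank 2; j^3 = -(2*u + v)*(13*u^2 + 16*u*v + 5*v^2) splits into three distinct lines over C (the quadratic factor has nonzero discriminant), so D_4.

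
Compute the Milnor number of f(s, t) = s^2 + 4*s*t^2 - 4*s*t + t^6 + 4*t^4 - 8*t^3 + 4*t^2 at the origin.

The Hessian of f at 0 is [[2, -4], [-4, 8]] with rank 1, so corank 1. A Groebner basis of the Jacobian ideal J(f) in C{s,t} is {s^3 + 6*s^2 - 20*s*t - 8*s + 16*t, s^2*t + 2*s^2 - 6*s*t - 2*s + 4*t, s/2 + t^2 - t}; counting standard monomials gives mu = 5. Corank 1: A-series; mu = 5 gives A_5.

5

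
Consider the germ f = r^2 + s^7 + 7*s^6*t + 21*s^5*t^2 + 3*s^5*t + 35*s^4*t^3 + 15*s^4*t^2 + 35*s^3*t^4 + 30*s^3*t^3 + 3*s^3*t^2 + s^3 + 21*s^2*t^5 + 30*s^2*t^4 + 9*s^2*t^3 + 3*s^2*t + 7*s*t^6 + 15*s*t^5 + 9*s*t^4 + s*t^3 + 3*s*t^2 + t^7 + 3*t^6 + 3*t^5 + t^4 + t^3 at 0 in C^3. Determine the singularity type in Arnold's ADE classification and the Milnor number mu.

The Hessian of f at 0 is [[0, 0, 0], [0, 0, 0], [0, 0, 2]] with rank 1, so corank 2. A Groebner basis of the Jacobian ideal J(f) in C{s,t,r} is {s^3 + 3*s^2*t + 6*s^2 + 12*s*t + 6*t^2, -3*s^2 + s*t^2 - 6*s*t - 3*t^2, 3*s^2 + 6*s*t + t^3 + 3*t^2, r}; counting standard monomials gives mu = 7. Corank 2; j^3 = (s + t)^3 is a perfect cube, so E-series; the 4-jet and mu = 7 give E_7.

Type E_{7}, Milnor number mu = 7.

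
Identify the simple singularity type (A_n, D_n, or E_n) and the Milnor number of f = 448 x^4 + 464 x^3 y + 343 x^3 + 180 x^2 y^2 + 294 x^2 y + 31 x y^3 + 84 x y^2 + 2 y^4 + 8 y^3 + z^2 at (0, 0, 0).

Type E_{7}, Milnor number mu = 7.

The Hessian of f at 0 is [[0, 0, 0], [0, 0, 0], [0, 0, 2]] with rank 1, so corank 2. A Groebner basis of the Jacobian ideal J(f) in C{x,y,z} is {17294403*x^2/16 + 2470629*x*y/4 + y^4 - 343*y^3/16 + 352947*y^2/4, x^3 + 2205*x^2/8 + 315*x*y/2 + y^3/56 + 45*y^2/2, x^2*y - 10633*x^2/16 - 1519*x*y/4 - 23*y^3/336 - 217*y^2/4, 2401*x^2/2 + x*y^2 + 686*x*y + 11*y^3/42 + 98*y^2, z}; counting standard monomials gives mu = 7. Corank 2; j^3 = (7*x + 2*y)^3 is a perfect cube, so E-series; the 4-jet and mu = 7 give E_7.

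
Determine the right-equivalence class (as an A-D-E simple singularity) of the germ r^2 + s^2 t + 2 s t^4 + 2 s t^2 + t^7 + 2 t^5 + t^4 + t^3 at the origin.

D_5

The Hessian of f at 0 is [[0, 0, 0], [0, 0, 0], [0, 0, 2]] with rank 1, so corank 2. A Groebner basis of the Jacobian ideal J(f) in C{s,t,r} is {s^3 - s^2/4 + t^2/4, s^2/4 + t^3 - t^2/4, s*t + t^2, r}; counting standard monomials gives mu = 5. Corank 2; j^3 = t*(s + t)^2 has shape L^2 M (L != M), so D-series; mu = 5 gives D_5.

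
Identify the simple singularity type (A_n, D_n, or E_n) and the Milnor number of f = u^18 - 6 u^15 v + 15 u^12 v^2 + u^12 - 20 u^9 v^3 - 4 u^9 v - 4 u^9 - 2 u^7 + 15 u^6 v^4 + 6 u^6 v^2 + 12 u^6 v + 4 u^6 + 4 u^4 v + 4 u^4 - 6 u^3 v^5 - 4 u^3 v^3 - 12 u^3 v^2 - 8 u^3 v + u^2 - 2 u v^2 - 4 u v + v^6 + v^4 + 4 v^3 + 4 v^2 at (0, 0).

Type A_{5}, Milnor number mu = 5.

The Hessian of f at 0 is [[2, -4], [-4, 8]] with rank 1, so corank 1. A Groebner basis of the Jacobian ideal J(f) in C{u,v} is {u*v^2 - 8*u*v/37 + 33*u/296 + 95*v^2/296 - 33*v/148, -5*u*v/37 + 2*u/37 + v^3 + 8*v^2/37 - 4*v/37, u^2 - 146*u*v/37 + u/296 + 1151*v^2/296 - v/148}; counting standard monomials gives mu = 5. Corank 1: A-series; mu = 5 gives A_5.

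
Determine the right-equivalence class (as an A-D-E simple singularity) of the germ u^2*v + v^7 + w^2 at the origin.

D8

The Hessian of f at 0 is [[0, 0, 0], [0, 0, 0], [0, 0, 2]] with rank 1, so corank 2. A Groebner basis of the Jacobian ideal J(f) in C{u,v,w} is {u^2/7 + v^6, u^3, u*v, w}; counting standard monomials gives mu = 8. Corank 2; j^3 = u^2*v has shape L^2 M (L != M), so D-series; mu = 8 gives D_8.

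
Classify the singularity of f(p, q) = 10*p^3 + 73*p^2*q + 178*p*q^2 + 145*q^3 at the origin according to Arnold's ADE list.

D4

The Hessian of f at 0 has rank 0. Corank 2; j^3 = (2*p + 5*q)*(5*p^2 + 24*p*q + 29*q^2) splits into three distinct lines over C (the quadratic factor has nonzero discriminant), so D_4.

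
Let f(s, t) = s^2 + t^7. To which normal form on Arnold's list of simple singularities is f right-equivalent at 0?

A_6

The Hessian of f at 0 has rank 1. Corank 1: A-series; mu = 6 gives A_6.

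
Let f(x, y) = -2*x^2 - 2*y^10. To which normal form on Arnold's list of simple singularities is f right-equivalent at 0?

A9

The Hessian of f at 0 is [[-4, 0], [0, 0]] with rank 1, so corank 1. A Groebner basis of the Jacobian ideal J(f) in C{x,y} is {y^9, x}; counting standard monomials gives mu = 9. Corank 1: A-series; mu = 9 gives A_9.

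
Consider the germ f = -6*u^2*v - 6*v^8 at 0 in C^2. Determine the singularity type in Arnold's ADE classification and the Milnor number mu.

Type D_{9}, Milnor number mu = 9.

The Hessian of f at 0 has rank 0. Corank 2; j^3 = -6*u^2*v has shape L^2 M (L != M), so D-series; mu = 9 gives D_9.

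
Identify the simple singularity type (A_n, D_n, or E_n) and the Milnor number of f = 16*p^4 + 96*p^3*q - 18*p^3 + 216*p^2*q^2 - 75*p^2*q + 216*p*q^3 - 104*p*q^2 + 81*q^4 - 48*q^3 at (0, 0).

The Hessian of f at 0 has rank 0. Corank 2; j^3 = -(2*p + 3*q)*(3*p + 4*q)^2 has shape L^2 M (L != M), so D-series; mu = 5 gives D_5.

Type D_5, Milnor number mu = 5.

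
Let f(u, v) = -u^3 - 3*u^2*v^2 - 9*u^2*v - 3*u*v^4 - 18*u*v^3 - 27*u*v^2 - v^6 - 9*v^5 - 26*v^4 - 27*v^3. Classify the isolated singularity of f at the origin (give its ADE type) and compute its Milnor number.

The Hessian of f at 0 has rank 0. Corank 2; j^3 = -(u + 3*v)^3 is a perfect cube, so E-series; the 4-jet and mu = 6 give E_6.

Type E6, Milnor number mu = 6.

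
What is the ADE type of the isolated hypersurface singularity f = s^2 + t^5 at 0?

A_{4}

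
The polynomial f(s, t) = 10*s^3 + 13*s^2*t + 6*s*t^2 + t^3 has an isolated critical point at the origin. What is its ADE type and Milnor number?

Type D4, Milnor number mu = 4.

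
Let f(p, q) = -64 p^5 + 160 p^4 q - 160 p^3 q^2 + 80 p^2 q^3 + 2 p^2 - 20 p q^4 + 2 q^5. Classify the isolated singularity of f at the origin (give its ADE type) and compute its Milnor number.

Type A_4, Milnor number mu = 4.

The Hessian of f at 0 has rank 1. Corank 1: A-series; mu = 4 gives A_4.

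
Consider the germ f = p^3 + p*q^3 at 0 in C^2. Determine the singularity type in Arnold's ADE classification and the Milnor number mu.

Type E7, Milnor number mu = 7.

The Hessian of f at 0 has rank 0. Corank 2; j^3 = p^3 is a perfect cube, so E-series; the 4-jet and mu = 7 give E_7.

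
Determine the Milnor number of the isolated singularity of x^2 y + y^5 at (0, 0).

The Hessian of f at 0 is [[0, 0], [0, 0]] with rank 0, so corank 2. A Groebner basis of the Jacobian ideal J(f) in C{x,y} is {x^2/5 + y^4, x^3, x*y}; counting standard monomials gives mu = 6. Corank 2; j^3 = x^2*y has shape L^2 M (L != M), so D-series; mu = 6 gives D_6.

6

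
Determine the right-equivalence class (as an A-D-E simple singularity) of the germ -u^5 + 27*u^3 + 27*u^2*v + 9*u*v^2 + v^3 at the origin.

E_{8}

The Hessian of f at 0 has rank 0. Corank 2; j^3 = (3*u + v)^3 is a perfect cube, so E-series; the 5-jet and mu = 8 give E_8.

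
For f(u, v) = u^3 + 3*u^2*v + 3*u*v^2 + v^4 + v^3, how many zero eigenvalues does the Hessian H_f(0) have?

Hessian at 0 has rank 0.

2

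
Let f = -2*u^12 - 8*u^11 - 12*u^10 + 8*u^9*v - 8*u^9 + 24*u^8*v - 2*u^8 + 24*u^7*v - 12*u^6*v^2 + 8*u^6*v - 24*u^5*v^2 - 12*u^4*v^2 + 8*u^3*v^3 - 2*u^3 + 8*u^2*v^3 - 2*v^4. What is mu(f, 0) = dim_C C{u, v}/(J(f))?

6

The Hessian of f at 0 has rank 0. Corank 2; j^3 = -2*u^3 is a perfect cube, so E-series; the 4-jet and mu = 6 give E_6.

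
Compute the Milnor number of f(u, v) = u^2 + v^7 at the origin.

The Hessian of f at 0 has rank 1. Corank 1: A-series; mu = 6 gives A_6.

6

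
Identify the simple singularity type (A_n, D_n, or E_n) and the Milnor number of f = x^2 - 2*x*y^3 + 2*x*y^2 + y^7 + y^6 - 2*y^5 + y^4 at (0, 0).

Type A_6, Milnor number mu = 6.

The Hessian of f at 0 has rank 1. Corank 1: A-series; mu = 6 gives A_6.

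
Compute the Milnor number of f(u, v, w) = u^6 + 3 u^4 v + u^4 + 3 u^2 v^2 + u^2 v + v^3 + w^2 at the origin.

4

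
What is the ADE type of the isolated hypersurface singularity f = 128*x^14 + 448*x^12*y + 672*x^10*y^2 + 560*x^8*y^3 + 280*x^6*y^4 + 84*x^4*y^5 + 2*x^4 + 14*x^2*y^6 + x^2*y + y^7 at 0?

D_{8}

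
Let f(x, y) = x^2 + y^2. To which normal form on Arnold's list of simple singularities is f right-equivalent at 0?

A_1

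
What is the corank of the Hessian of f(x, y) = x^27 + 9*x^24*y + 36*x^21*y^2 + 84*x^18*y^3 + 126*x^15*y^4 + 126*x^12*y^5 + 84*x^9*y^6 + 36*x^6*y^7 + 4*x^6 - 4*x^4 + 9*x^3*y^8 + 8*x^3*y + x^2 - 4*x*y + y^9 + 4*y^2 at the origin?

1

Hessian at 0 has rank 1.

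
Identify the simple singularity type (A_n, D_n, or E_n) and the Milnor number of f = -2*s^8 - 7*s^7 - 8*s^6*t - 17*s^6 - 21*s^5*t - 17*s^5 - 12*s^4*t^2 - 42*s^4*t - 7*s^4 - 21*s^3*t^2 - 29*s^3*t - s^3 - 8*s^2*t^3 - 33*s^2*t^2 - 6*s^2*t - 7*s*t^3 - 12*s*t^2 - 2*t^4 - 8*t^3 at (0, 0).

The Hessian of f at 0 has rank 0. Corank 2; j^3 = -(s + 2*t)^3 is a perfect cube, so E-series; the 4-jet and mu = 7 give E_7.

Type E_7, Milnor number mu = 7.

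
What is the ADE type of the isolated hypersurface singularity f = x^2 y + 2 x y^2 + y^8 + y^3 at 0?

D_{9}

The Hessian of f at 0 is [[0, 0], [0, 0]] with rank 0, so corank 2. A Groebner basis of the Jacobian ideal J(f) in C{x,y} is {x^2/8 + y^7 - y^2/8, x^3 + y^3, x*y + y^2}; counting standard monomials gives mu = 9. Corank 2; j^3 = y*(x + y)^2 has shape L^2 M (L != M), so D-series; mu = 9 gives D_9.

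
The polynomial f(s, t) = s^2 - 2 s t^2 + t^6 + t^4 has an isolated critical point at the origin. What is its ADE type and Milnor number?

Type A5, Milnor number mu = 5.

The Hessian of f at 0 has rank 1. Corank 1: A-series; mu = 5 gives A_5.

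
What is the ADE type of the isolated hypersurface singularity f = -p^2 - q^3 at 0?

The Hessian of f at 0 is [[-2, 0], [0, 0]] with rank 1, so corank 1. A Groebner basis of the Jacobian ideal J(f) in C{p,q} is {q^2, p}; counting standard monomials gives mu = 2. Corank 1: A-series; mu = 2 gives A_2.

A_2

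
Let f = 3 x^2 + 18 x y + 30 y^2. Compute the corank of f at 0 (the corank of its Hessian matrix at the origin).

0

The Hessian at 0 is [[6, 18], [18, 60]] of rank 2; hence corank 0.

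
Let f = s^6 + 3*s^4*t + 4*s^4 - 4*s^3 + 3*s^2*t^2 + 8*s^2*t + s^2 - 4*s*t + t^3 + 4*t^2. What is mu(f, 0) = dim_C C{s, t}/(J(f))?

The Hessian of f at 0 is [[2, -4], [-4, 8]] with rank 1, so corank 1. A Groebner basis of the Jacobian ideal J(f) in C{s,t} is {t^2, s - 2*t}; counting standard monomials gives mu = 2. Corank 1: A-series; mu = 2 gives A_2.

2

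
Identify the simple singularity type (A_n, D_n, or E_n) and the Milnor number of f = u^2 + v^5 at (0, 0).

Type A_4, Milnor number mu = 4.

The Hessian of f at 0 has rank 1. Corank 1: A-series; mu = 4 gives A_4.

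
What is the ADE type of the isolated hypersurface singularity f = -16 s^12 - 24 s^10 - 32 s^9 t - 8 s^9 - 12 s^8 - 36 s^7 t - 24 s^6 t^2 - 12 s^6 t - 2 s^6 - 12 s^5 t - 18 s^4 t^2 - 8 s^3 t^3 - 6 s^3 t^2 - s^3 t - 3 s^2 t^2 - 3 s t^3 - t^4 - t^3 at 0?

The Hessian of f at 0 has rank 0. Corank 2; j^3 = -t^3 is a perfect cube, so E-series; the 4-jet and mu = 7 give E_7.

E_{7}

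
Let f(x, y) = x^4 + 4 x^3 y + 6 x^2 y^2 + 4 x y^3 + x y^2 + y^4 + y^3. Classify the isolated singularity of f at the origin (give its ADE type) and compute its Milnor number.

Type D5, Milnor number mu = 5.

The Hessian of f at 0 is [[0, 0], [0, 0]] with rank 0, so corank 2. A Groebner basis of the Jacobian ideal J(f) in C{x,y} is {x^3 + y^2/4, y^3, x*y + y^2}; counting standard monomials gives mu = 5. Corank 2; j^3 = y^2*(x + y) has shape L^2 M (L != M), so D-series; mu = 5 gives D_5.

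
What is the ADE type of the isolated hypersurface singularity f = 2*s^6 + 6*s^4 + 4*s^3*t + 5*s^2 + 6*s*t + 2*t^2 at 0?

A1

The Hessian of f at 0 is [[10, 6], [6, 4]] with rank 2, so corank 0. A Groebner basis of the Jacobian ideal J(f) in C{s,t} is {s, t}; counting standard monomials gives mu = 1. Corank 0: nondegenerate Morse point, so A_1.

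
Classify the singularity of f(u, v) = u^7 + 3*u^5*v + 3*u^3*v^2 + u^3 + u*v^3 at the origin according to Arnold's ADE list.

E7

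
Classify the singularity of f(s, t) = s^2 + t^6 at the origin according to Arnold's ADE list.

A5

The Hessian of f at 0 has rank 1. Corank 1: A-series; mu = 5 gives A_5.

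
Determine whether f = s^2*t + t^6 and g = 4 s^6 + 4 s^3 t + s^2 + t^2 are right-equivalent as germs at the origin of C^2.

No.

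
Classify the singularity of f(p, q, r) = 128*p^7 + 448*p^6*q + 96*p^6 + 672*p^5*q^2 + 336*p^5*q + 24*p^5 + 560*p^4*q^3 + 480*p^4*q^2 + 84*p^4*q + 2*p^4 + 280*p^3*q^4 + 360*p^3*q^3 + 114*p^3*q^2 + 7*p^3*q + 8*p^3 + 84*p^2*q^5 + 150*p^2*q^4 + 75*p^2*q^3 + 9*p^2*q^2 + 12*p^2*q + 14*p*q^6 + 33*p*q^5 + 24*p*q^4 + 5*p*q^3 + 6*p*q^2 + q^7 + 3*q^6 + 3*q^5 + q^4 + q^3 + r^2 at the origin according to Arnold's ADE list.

The Hessian of f at 0 is [[0, 0, 0], [0, 0, 0], [0, 0, 2]] with rank 1, so corank 2. A Groebner basis of the Jacobian ideal J(f) in C{p,q,r} is {768*p^2 + 768*p*q + q^4 + 8*q^3 + 192*q^2, p^3 + 36*p^2 + 36*p*q + q^3/2 + 9*q^2, p^2*q - 40*p^2 - 40*p*q - 2*q^3/3 - 10*q^2, 32*p^2 + p*q^2 + 32*p*q + 5*q^3/6 + 8*q^2, r}; counting standard monomials gives mu = 7. Corank 2; j^3 = (2*p + q)^3 is a perfect cube, so E-series; the 4-jet and mu = 7 give E_7.

E7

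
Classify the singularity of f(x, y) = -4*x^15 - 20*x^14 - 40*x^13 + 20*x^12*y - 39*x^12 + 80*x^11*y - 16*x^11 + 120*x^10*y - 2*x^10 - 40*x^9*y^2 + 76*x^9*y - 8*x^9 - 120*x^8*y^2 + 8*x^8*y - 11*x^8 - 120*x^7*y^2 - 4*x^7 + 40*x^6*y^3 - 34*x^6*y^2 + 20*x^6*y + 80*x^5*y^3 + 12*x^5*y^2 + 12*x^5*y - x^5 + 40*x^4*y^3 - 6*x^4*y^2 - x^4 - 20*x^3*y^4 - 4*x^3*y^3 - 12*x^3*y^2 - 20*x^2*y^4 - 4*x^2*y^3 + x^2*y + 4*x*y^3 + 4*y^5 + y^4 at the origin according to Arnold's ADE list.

D_{5}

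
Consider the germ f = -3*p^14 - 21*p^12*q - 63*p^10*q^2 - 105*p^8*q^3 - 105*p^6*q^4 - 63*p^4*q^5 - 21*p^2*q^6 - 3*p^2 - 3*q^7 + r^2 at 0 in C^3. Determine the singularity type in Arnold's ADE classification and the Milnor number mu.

The Hessian of f at 0 is [[-6, 0, 0], [0, 0, 0], [0, 0, 2]] with rank 2, so corank 1. A Groebner basis of the Jacobian ideal J(f) in C{p,q,r} is {q^6, p, r}; counting standard monomials gives mu = 6. Corank 1: A-series; mu = 6 gives A_6.

Type A_6, Milnor number mu = 6.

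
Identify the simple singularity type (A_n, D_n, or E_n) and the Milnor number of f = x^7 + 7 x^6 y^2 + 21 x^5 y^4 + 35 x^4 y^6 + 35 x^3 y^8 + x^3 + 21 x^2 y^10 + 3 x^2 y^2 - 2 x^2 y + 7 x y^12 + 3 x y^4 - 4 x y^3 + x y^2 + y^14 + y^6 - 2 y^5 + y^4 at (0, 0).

Type D_8, Milnor number mu = 8.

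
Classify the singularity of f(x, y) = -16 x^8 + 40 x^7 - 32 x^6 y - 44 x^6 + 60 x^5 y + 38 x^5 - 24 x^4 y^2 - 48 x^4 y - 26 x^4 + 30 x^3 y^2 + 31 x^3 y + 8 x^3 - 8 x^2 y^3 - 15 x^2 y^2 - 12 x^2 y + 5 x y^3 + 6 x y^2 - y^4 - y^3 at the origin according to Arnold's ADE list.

E7

The Hessian of f at 0 has rank 0. Corank 2; j^3 = (2*x - y)^3 is a perfect cube, so E-series; the 4-jet and mu = 7 give E_7.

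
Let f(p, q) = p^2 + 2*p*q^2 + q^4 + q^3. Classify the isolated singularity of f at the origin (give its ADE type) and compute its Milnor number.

The Hessian of f at 0 has rank 1. Corank 1: A-series; mu = 2 gives A_2.

Type A2, Milnor number mu = 2.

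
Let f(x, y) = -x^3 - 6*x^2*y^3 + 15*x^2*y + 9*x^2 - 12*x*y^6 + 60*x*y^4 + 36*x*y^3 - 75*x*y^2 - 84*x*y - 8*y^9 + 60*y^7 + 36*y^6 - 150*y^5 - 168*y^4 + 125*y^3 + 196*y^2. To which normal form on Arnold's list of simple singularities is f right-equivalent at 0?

A2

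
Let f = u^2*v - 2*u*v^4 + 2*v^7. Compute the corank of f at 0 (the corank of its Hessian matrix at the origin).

2

Hessian at 0 has rank 0.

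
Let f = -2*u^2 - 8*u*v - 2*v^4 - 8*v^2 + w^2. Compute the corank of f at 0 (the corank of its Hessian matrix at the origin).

1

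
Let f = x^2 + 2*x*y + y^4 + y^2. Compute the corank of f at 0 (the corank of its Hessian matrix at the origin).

The Hessian at 0 is [[2, 2], [2, 2]] of rank 1; hence corank 1.

1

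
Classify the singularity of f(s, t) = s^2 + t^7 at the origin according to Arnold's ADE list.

A6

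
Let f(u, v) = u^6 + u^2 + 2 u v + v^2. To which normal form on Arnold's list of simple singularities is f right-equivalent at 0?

The Hessian of f at 0 has rank 1. Corank 1: A-series; mu = 5 gives A_5.

A_5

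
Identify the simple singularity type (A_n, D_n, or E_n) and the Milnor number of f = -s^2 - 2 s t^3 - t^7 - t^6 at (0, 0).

Type A_{6}, Milnor number mu = 6.

The Hessian of f at 0 has rank 1. Corank 1: A-series; mu = 6 gives A_6.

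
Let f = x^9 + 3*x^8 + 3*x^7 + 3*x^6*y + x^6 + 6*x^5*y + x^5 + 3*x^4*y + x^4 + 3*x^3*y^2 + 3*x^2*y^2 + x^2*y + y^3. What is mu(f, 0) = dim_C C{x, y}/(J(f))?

4

The Hessian of f at 0 has rank 0. Corank 2; j^3 = y*(x^2 + y^2) splits into three distinct lines over C (the quadratic factor has nonzero discriminant), so D_4.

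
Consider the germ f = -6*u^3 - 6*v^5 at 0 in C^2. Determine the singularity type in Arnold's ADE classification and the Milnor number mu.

Type E_{8}, Milnor number mu = 8.

The Hessian of f at 0 has rank 0. Corank 2; j^3 = -6*u^3 is a perfect cube, so E-series; the 5-jet and mu = 8 give E_8.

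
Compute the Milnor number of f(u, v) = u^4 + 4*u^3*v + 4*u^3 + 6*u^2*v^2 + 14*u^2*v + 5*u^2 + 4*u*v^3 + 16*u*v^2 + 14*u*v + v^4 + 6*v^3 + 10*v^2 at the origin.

1

The Hessian of f at 0 has rank 2. Corank 0: nondegenerate Morse point, so A_1.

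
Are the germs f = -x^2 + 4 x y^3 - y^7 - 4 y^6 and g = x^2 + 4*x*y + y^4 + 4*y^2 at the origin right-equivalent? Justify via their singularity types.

No.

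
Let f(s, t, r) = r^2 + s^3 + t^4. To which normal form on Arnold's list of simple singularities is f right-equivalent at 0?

E_{6}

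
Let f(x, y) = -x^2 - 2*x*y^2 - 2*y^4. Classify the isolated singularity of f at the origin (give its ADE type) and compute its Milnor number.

The Hessian of f at 0 has rank 1. Corank 1: A-series; mu = 3 gives A_3.

Type A_{3}, Milnor number mu = 3.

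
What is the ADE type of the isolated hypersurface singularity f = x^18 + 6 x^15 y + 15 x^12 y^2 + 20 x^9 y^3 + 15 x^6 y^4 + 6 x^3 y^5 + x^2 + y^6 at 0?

The Hessian of f at 0 is [[2, 0], [0, 0]] with rank 1, so corank 1. A Groebner basis of the Jacobian ideal J(f) in C{x,y} is {y^5, x}; counting standard monomials gives mu = 5. Corank 1: A-series; mu = 5 gives A_5.

A_5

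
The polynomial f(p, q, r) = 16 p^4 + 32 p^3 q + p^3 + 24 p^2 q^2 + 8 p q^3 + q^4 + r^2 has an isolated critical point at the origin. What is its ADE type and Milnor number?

The Hessian of f at 0 is [[0, 0, 0], [0, 0, 0], [0, 0, 2]] with rank 1, so corank 2. A Groebner basis of the Jacobian ideal J(f) in C{p,q,r} is {q^4, p*q^2 + q^3/6, p^2, r}; counting standard monomials gives mu = 6. Corank 2; j^3 = p^3 is a perfect cube, so E-series; the 4-jet and mu = 6 give E_6.

Type E_{6}, Milnor number mu = 6.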